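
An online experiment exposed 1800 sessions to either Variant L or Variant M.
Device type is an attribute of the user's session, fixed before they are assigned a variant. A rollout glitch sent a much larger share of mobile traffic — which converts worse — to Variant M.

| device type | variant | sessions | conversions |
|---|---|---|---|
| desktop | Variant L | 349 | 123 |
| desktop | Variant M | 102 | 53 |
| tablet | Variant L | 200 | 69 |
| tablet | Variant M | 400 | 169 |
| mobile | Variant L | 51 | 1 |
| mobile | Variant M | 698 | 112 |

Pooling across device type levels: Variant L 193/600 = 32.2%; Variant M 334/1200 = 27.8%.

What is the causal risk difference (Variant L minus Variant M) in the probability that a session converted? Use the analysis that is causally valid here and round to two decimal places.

Device type satisfies the back-door criterion: it is not a descendant of the variant, and it blocks the spurious path from variant to outcome. Adjusting for it (i.e., using the within-device type rates) gives the causal effect.
Adjusting over the population distribution of device type: 0.251·(0.352−0.520) + 0.333·(0.345−0.422) + 0.416·(0.020−0.160) = -0.126.

-0.13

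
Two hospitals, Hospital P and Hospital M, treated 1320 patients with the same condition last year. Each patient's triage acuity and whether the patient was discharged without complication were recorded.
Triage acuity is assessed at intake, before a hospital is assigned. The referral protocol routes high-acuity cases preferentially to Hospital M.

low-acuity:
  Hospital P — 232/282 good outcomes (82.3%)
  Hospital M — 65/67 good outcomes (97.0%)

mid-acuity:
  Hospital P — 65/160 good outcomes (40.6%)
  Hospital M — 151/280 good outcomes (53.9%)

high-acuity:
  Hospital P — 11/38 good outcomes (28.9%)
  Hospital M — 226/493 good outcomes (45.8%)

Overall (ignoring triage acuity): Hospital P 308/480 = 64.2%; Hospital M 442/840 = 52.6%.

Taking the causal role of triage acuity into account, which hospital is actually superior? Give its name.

The triage acuity-specific comparison favours Hospital M throughout, but the pooled figures favour Hospital P. The question is whether to condition on triage acuity.
Triage acuity is set before the hospital has any effect — it is not caused by the hospital — and it independently drives the outcome. That makes it a confounder, so the causal comparison is within triage acuity levels.
Within each level — low-acuity: 82.3% vs 97.0%; mid-acuity: 40.6% vs 53.9%; high-acuity: 28.9% vs 45.8% — Hospital M is higher every time.

Hospital M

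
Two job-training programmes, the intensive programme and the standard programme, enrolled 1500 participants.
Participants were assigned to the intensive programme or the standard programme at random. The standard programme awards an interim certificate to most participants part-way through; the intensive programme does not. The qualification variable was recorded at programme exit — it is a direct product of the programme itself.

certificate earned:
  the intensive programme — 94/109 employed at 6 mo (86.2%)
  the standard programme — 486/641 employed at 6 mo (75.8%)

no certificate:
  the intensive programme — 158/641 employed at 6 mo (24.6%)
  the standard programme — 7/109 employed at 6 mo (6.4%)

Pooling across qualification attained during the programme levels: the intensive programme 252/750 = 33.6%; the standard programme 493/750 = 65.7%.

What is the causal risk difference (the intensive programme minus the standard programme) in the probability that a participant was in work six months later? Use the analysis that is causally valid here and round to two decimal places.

Within every qualification attained during the programme level the intensive programme has the higher rate, yet pooled the standard programme does — Simpson's reversal.
Qualification attained during the programme here is a post-treatment variable shaped by the programme; conditioning on it would introduce bias rather than remove it. The overall comparison is the causal one.
The causal difference is the pooled difference: 0.336 − 0.657 = -0.321.

-0.32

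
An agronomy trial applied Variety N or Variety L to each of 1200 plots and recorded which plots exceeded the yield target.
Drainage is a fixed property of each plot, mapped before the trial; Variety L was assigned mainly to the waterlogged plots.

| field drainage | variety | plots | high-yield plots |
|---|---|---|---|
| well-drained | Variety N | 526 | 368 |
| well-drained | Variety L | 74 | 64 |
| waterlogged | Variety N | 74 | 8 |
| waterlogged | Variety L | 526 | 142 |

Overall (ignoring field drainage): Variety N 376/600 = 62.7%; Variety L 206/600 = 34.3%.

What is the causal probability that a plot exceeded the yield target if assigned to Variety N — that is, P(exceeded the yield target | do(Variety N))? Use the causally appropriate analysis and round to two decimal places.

0.40

Within every field drainage level Variety L has the higher rate, yet pooled Variety N does — Simpson's reversal.
The imbalance in field drainage arose from how plots were allocated, not from anything the variety did; and field drainage independently affects the outcome. The pooled gap is confounded — condition on field drainage.
Standardising Variety N to the population field drainage mix: 0.500·368/526 + 0.500·8/74 = 0.404.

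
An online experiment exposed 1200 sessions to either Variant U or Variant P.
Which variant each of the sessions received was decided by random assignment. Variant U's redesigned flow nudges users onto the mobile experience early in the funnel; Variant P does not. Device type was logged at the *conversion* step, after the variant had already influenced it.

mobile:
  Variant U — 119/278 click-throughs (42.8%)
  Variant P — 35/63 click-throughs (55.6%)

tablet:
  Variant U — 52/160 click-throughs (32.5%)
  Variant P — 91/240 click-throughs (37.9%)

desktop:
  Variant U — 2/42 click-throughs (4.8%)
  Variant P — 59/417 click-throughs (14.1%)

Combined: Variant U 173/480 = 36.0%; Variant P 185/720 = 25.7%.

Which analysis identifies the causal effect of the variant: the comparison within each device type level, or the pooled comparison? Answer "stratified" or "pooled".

Device type is recorded after the variant and is itself shifted by it — it sits on the causal path from variant to outcome. Conditioning on a mediator would strip out part of the effect we want; the pooled comparison gives the total causal effect.
Pooled: Variant U 36.0% vs Variant P 25.7%; Variant U is higher overall.

pooled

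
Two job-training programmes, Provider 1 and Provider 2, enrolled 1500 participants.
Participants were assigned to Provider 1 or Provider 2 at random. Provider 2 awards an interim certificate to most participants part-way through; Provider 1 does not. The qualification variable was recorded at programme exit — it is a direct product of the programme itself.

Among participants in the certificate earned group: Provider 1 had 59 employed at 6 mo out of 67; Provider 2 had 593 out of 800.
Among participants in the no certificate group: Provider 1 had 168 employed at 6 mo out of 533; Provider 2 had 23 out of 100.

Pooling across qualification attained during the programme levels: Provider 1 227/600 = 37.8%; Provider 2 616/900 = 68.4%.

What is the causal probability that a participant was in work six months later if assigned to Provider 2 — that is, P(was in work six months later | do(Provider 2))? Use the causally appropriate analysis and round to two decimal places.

0.68

Stratifying would compare programmes among participants the programmes themselves sorted into qualification attained during the programme groups — a form of selection on an intermediate. The unconditioned pooled rates give the total causal effect.
So P(outcome | do(Provider 2)) is just the pooled rate for Provider 2: 616/900 = 0.684.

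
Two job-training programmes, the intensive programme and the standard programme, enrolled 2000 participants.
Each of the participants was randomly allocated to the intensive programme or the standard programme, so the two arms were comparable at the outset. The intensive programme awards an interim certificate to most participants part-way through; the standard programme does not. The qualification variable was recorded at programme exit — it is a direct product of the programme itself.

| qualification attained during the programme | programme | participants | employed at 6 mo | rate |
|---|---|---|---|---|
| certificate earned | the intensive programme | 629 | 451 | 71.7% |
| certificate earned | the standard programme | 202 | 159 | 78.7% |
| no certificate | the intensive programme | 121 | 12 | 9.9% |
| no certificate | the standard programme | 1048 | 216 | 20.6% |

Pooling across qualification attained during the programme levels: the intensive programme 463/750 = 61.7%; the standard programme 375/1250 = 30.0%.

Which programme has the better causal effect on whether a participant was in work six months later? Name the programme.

The qualification attained during the programme-specific comparison favours the standard programme throughout, but the pooled figures favour the intensive programme. The question is whether to condition on qualification attained during the programme.
Stratifying would compare programmes among participants the programmes themselves sorted into qualification attained during the programme groups — a form of selection on an intermediate. The unconditioned pooled rates give the total causal effect.
Pooled: the intensive programme 61.7% vs the standard programme 30.0%; the intensive programme is higher overall.

the intensive programme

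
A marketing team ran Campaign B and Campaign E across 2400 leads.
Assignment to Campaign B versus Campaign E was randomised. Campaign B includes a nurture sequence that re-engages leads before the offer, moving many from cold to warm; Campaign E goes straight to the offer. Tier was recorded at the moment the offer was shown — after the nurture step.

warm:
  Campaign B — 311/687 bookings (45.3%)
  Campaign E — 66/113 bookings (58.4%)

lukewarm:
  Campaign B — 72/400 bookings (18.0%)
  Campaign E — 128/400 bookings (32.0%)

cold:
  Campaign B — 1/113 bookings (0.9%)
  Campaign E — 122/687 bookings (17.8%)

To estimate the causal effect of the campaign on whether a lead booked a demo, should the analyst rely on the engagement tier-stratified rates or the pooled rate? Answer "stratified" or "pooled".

pooled

Campaign E is higher inside every engagement tier stratum but Campaign B is higher in aggregate. Whether to stratify depends on how engagement tier relates to the campaign.
Engagement tier is downstream of the campaign. One should not condition on a consequence of treatment, so the overall rates are the right comparison.
Pooled: Campaign B 32.0% vs Campaign E 26.3%; Campaign B is higher overall.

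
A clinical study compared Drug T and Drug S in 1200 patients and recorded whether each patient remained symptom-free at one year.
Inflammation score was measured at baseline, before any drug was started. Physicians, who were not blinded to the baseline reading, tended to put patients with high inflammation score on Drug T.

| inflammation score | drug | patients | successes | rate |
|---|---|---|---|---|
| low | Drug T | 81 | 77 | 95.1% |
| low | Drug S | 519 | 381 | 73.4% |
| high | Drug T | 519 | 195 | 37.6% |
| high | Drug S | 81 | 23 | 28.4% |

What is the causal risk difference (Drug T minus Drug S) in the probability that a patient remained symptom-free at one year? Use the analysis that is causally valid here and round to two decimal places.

The inflammation score-specific comparison favours Drug T throughout, but the pooled figures favour Drug S. The question is whether to condition on inflammation score.
Here inflammation score is a common cause — it drives both which drug a case falls under and the outcome. The crude comparison mixes populations; the stratum-specific rates are the causally relevant ones.
Adjusting over the population distribution of inflammation score: 0.500·(0.951−0.734) + 0.500·(0.376−0.284) = +0.154.

+0.15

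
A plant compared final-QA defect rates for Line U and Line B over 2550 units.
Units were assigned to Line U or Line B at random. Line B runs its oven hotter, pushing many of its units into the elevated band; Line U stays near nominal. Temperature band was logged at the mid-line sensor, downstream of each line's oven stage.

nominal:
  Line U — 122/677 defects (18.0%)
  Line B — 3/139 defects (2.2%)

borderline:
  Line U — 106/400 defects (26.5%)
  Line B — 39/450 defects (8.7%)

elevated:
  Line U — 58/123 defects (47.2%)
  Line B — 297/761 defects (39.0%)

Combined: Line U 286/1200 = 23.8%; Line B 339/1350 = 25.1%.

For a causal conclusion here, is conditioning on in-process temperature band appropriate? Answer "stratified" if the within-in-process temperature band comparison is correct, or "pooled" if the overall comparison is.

pooled

Line B is lower inside every in-process temperature band stratum but Line U is lower in aggregate. Whether to stratify depends on how in-process temperature band relates to the line.
Stratifying would compare lines among units the lines themselves sorted into in-process temperature band groups — a form of selection on an intermediate. The unconditioned pooled rates give the total causal effect.
Pooled: Line U 23.8% vs Line B 25.1%; Line U is lower overall.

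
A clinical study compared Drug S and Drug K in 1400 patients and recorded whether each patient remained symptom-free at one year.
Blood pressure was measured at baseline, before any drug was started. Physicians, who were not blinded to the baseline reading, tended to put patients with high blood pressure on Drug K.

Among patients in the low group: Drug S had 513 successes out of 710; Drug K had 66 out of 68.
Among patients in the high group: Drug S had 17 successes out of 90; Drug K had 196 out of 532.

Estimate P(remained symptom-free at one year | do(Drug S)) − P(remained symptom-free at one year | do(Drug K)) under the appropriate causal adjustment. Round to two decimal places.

The imbalance in blood pressure arose from how patients were allocated, not from anything the drug did; and blood pressure independently affects the outcome. The pooled gap is confounded — condition on blood pressure.
Adjusting over the population distribution of blood pressure: 0.556·(0.723−0.971) + 0.444·(0.189−0.368) = -0.218.

-0.22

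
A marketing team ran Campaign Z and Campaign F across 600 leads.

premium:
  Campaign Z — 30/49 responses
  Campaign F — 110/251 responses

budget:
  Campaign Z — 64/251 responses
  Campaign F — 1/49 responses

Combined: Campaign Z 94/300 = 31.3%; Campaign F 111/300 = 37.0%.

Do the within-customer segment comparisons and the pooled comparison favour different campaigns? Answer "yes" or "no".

yes

Within each customer segment level (premium 61.2% vs 43.8%; budget 25.5% vs 2.0%), Campaign Z has the higher rate every time. Pooled: 31.3% vs 37.0% — Campaign F has the higher rate overall. The two comparisons disagree.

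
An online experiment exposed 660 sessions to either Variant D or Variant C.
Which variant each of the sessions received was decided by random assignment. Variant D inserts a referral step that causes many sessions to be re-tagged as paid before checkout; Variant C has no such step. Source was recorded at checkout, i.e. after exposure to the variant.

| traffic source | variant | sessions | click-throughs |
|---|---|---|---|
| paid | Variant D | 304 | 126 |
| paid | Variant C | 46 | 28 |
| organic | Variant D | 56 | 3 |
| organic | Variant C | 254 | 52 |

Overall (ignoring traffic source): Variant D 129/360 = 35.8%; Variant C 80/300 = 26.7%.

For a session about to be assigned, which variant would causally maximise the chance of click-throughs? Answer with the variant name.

Variant D

Because the variant influences traffic source, traffic source is a post-treatment mediator, not a confounder. Stratifying on it would bias the estimate; the causal effect is the crude pooled difference.
Pooled: Variant D 35.8% vs Variant C 26.7%; Variant D is higher overall.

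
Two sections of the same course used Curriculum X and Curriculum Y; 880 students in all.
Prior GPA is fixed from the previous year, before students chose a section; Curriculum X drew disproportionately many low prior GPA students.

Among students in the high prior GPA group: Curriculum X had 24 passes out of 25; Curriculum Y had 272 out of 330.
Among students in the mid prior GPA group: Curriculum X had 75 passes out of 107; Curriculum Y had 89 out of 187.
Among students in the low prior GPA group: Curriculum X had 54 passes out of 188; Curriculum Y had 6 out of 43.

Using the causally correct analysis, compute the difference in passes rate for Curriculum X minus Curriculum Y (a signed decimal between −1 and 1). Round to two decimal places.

Prior GPA band is set before the teaching method has any effect — it is not caused by the teaching method — and it independently drives the outcome. That makes it a confounder, so the causal comparison is within prior GPA band levels.
Adjusting over the population distribution of prior GPA band: 0.403·(0.960−0.824) + 0.334·(0.701−0.476) + 0.263·(0.287−0.140) = +0.169.

+0.17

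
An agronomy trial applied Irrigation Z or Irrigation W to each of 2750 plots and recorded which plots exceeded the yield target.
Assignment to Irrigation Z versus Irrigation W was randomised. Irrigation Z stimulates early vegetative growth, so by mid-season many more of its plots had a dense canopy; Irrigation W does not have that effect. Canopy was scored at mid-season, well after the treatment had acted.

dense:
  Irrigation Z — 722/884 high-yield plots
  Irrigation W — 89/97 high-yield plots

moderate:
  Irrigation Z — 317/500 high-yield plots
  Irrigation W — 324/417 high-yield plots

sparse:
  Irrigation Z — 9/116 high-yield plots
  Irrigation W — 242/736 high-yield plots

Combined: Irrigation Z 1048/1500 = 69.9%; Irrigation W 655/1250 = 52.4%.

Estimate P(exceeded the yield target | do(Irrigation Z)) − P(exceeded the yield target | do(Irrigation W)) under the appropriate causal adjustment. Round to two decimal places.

+0.17

The mid-season canopy-specific comparison favours Irrigation W throughout, but the pooled figures favour Irrigation Z. The question is whether to condition on mid-season canopy.
Mid-season canopy lies on the pathway irrigation → mid-season canopy → outcome, so adjusting for it blocks the indirect effect. For the total causal effect of irrigation, use the unadjusted pooled rates.
The causal difference is the pooled difference: 0.699 − 0.524 = +0.175.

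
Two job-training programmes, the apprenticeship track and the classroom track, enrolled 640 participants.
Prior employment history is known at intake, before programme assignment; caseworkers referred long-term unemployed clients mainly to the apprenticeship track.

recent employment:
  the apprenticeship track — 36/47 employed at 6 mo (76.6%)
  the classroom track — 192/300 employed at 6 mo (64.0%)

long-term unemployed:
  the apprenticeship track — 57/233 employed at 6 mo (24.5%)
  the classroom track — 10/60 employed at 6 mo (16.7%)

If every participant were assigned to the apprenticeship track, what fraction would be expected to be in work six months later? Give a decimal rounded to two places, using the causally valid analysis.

Prior employment history satisfies the back-door criterion: it is not a descendant of the programme, and it blocks the spurious path from programme to outcome. Adjusting for it (i.e., using the within-prior employment history rates) gives the causal effect.
Standardising the apprenticeship track to the population prior employment history mix: 0.542·36/47 + 0.458·57/233 = 0.527.

0.53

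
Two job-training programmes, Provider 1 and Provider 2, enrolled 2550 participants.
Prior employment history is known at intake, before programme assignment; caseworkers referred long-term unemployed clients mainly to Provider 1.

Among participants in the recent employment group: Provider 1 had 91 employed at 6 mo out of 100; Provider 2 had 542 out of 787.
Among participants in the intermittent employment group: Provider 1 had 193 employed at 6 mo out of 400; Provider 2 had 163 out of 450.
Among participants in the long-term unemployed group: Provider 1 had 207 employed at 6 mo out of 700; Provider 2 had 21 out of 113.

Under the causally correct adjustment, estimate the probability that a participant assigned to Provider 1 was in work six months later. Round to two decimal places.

Here prior employment history is a common cause — it drives both which programme a case falls under and the outcome. The crude comparison mixes populations; the stratum-specific rates are the causally relevant ones.
Standardising Provider 1 to the population prior employment history mix: 0.348·91/100 + 0.333·193/400 + 0.319·207/700 = 0.572.

0.57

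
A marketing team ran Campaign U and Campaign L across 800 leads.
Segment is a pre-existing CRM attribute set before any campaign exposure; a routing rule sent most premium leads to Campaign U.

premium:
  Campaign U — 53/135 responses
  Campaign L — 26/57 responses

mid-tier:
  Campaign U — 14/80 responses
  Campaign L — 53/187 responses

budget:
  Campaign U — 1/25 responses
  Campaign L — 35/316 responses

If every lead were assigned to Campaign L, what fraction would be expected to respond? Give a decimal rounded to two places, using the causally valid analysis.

Customer segment satisfies the back-door criterion: it is not a descendant of the campaign, and it blocks the spurious path from campaign to outcome. Adjusting for it (i.e., using the within-customer segment rates) gives the causal effect.
Standardising Campaign L to the population customer segment mix: 0.240·26/57 + 0.334·53/187 + 0.426·35/316 = 0.251.

0.25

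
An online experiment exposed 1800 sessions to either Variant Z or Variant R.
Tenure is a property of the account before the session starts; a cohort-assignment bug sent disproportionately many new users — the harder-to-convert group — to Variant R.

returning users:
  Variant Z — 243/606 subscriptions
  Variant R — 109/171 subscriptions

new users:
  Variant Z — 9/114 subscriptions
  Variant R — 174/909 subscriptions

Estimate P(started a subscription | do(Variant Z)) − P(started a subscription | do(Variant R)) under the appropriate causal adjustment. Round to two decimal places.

The stratified and pooled comparisons disagree (Variant R wins within each user tenure; Variant Z wins overall), so the answer turns on the causal role of user tenure.
Since user tenure is a pre-existing factor (not a product of the variant) and it affects the outcome on its own, it is a confounder. The stratified rates, not the pooled rate, identify the causal effect.
Adjusting over the population distribution of user tenure: 0.432·(0.401−0.637) + 0.568·(0.079−0.191) = -0.166.

-0.17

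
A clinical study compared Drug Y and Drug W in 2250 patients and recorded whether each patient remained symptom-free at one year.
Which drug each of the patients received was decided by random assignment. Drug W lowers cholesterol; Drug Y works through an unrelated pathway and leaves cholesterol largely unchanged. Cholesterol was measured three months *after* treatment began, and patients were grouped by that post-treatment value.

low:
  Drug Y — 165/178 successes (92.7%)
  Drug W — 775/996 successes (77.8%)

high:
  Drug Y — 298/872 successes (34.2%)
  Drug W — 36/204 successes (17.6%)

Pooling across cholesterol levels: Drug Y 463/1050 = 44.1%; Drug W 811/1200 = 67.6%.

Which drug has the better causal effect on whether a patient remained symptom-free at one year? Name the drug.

Drug W

Stratifying would compare drugs among patients the drugs themselves sorted into cholesterol groups — a form of selection on an intermediate. The unconditioned pooled rates give the total causal effect.
Pooled: Drug Y 44.1% vs Drug W 67.6%; Drug W is higher overall.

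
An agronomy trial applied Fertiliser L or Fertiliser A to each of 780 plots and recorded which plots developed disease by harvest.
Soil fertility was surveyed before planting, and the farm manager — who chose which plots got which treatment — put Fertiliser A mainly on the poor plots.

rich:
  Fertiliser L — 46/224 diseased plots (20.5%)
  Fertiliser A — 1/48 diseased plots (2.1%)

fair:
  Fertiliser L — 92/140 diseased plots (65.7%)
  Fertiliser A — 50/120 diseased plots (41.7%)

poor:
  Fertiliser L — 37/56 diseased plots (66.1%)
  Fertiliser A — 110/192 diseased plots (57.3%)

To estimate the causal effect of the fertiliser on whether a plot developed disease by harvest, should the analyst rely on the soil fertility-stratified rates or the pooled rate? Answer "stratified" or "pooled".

Soil fertility differs across fertilisers for reasons unrelated to any effect of the fertiliser itself, and it separately predicts the outcome — a classic confounder. We must compare within soil fertility levels.
Within each level — rich: 20.5% vs 2.1%; fair: 65.7% vs 41.7%; poor: 66.1% vs 57.3% — Fertiliser A is lower every time.

stratified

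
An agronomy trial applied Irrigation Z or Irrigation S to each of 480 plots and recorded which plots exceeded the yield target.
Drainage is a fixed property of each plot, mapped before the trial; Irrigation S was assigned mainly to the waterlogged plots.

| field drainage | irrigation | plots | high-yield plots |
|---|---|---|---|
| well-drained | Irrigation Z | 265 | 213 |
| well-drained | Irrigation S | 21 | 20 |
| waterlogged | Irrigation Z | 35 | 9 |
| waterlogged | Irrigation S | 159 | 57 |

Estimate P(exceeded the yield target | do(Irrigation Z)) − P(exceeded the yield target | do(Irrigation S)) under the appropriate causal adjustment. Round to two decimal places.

-0.13

The imbalance in field drainage arose from how plots were allocated, not from anything the irrigation did; and field drainage independently affects the outcome. The pooled gap is confounded — condition on field drainage.
Adjusting over the population distribution of field drainage: 0.596·(0.804−0.952) + 0.404·(0.257−0.358) = -0.130.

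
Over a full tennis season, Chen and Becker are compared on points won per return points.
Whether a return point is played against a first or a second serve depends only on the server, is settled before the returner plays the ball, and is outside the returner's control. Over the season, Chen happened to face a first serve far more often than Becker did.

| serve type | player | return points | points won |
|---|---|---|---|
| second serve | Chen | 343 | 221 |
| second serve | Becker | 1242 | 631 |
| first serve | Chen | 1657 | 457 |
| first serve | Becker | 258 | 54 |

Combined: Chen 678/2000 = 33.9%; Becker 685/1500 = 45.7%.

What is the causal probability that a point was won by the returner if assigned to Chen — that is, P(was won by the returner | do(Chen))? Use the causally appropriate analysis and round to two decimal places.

Serve type differs across players for reasons unrelated to any effect of the player itself, and it separately predicts the outcome — a classic confounder. We must compare within serve type levels.
Standardising Chen to the population serve type mix: 0.453·221/343 + 0.547·457/1657 = 0.443.

0.44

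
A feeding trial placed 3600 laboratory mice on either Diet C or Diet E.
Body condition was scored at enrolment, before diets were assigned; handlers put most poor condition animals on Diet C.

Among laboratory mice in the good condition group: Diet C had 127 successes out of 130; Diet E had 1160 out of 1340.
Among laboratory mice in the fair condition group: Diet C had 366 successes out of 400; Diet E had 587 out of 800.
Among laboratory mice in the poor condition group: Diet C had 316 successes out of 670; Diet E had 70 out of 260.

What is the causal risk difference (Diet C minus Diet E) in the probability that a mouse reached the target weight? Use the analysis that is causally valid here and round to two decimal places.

Nothing the diet does changes starting body condition; the imbalance is an allocation artefact. With starting body condition also predicting the outcome, the pooled figure is confounded, and the within-stratum comparison is the causal one.
Adjusting over the population distribution of starting body condition: 0.408·(0.977−0.866) + 0.333·(0.915−0.734) + 0.258·(0.472−0.269) = +0.158.

+0.16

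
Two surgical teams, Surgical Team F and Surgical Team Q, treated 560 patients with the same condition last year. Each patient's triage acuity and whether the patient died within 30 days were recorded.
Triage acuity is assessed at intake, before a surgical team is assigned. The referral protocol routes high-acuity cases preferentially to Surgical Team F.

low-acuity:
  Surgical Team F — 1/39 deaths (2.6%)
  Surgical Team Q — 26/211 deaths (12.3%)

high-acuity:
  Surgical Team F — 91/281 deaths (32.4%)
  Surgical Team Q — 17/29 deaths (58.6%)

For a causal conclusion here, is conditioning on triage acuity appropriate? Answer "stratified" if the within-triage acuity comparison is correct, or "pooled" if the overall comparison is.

The imbalance in triage acuity arose from how patients were allocated, not from anything the surgical team did; and triage acuity independently affects the outcome. The pooled gap is confounded — condition on triage acuity.
Within each level — low-acuity: 2.6% vs 12.3%; high-acuity: 32.4% vs 58.6% — Surgical Team F is lower every time.

stratified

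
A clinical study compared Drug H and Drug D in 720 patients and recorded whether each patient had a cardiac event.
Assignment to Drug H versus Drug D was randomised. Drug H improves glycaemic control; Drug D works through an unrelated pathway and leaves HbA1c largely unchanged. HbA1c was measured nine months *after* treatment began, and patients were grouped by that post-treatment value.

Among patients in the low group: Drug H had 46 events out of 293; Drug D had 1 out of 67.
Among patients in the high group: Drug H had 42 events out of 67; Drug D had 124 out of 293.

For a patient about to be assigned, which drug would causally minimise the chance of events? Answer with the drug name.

Drug H

The stratified and pooled comparisons disagree (Drug D wins within each HbA1c; Drug H wins overall), so the answer turns on the causal role of HbA1c.
HbA1c lies on the pathway drug → HbA1c → outcome, so adjusting for it blocks the indirect effect. For the total causal effect of drug, use the unadjusted pooled rates.
Pooled: Drug H 24.4% vs Drug D 34.7%; Drug H is lower overall.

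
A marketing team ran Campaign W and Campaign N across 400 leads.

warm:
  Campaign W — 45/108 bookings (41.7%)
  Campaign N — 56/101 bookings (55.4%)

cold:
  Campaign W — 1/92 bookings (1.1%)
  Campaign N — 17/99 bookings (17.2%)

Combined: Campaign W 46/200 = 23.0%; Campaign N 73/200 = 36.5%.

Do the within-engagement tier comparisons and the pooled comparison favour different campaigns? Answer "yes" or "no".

Within each engagement tier level (warm 41.7% vs 55.4%; cold 1.1% vs 17.2%), Campaign N has the higher rate every time. Pooled: 23.0% vs 36.5% — Campaign N has the higher rate overall. They agree.

no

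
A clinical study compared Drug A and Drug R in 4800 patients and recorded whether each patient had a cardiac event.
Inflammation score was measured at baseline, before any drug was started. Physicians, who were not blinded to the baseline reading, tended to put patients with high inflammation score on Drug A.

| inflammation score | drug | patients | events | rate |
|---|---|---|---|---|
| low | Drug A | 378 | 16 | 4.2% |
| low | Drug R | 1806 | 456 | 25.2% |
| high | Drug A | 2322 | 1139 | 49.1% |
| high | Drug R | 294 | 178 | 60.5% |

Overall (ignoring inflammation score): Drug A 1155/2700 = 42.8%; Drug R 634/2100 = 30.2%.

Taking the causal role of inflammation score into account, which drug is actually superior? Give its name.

Here inflammation score is a common cause — it drives both which drug a case falls under and the outcome. The crude comparison mixes populations; the stratum-specific rates are the causally relevant ones.
Within each level — low: 4.2% vs 25.2%; high: 49.1% vs 60.5% — Drug A is lower every time.

Drug A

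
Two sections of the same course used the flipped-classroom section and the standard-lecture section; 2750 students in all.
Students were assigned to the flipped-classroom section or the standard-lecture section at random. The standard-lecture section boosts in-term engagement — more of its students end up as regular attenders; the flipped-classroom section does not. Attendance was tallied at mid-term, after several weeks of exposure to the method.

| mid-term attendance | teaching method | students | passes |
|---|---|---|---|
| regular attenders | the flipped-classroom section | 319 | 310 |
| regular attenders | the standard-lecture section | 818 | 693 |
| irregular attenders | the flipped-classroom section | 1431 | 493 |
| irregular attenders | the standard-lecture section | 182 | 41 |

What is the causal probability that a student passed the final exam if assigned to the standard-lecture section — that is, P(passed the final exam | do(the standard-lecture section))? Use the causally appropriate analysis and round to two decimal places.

The mid-term attendance-specific comparison favours the flipped-classroom section throughout, but the pooled figures favour the standard-lecture section. The question is whether to condition on mid-term attendance.
The distribution of mid-term attendance is itself part of what the teaching method does — it is an intermediate outcome. Holding it fixed would remove that part of the effect; the total effect is the pooled difference.
So P(outcome | do(the standard-lecture section)) is just the pooled rate for the standard-lecture section: 734/1000 = 0.734.

0.73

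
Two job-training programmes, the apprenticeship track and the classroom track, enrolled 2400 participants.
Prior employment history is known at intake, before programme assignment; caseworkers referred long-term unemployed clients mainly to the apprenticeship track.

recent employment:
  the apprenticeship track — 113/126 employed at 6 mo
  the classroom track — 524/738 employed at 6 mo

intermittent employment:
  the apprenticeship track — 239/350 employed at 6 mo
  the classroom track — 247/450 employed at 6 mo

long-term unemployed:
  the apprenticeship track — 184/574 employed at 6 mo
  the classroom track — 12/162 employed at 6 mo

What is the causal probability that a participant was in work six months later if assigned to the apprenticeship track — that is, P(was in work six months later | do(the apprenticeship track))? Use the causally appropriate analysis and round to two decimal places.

0.65

Within every prior employment history level the apprenticeship track has the higher rate, yet pooled the classroom track does — Simpson's reversal.
Prior employment history satisfies the back-door criterion: it is not a descendant of the programme, and it blocks the spurious path from programme to outcome. Adjusting for it (i.e., using the within-prior employment history rates) gives the causal effect.
Standardising the apprenticeship track to the population prior employment history mix: 0.360·113/126 + 0.333·239/350 + 0.307·184/574 = 0.649.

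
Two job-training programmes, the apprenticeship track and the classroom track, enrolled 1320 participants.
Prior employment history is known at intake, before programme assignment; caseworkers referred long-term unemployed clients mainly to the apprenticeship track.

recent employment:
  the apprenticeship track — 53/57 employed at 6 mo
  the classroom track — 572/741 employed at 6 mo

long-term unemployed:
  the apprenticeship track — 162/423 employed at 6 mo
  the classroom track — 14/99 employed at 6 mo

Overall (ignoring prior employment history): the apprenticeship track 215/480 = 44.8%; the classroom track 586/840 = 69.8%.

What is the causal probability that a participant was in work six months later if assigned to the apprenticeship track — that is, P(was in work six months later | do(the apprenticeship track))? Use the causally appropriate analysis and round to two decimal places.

0.71

The imbalance in prior employment history arose from how participants were allocated, not from anything the programme did; and prior employment history independently affects the outcome. The pooled gap is confounded — condition on prior employment history.
Standardising the apprenticeship track to the population prior employment history mix: 0.605·53/57 + 0.395·162/423 = 0.714.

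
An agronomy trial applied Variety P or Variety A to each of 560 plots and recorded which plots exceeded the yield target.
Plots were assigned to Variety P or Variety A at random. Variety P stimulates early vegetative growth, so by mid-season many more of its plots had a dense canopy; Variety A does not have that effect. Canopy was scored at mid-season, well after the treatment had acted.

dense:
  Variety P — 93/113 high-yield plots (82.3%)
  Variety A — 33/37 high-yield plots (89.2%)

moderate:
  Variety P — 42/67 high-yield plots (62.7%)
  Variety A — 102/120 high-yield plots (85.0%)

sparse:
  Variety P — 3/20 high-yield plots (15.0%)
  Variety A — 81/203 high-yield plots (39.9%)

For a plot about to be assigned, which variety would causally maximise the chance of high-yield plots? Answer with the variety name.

Variety A is higher inside every mid-season canopy stratum but Variety P is higher in aggregate. Whether to stratify depends on how mid-season canopy relates to the variety.
Mid-season canopy is downstream of the variety. One should not condition on a consequence of treatment, so the overall rates are the right comparison.
Pooled: Variety P 69.0% vs Variety A 60.0%; Variety P is higher overall.

Variety P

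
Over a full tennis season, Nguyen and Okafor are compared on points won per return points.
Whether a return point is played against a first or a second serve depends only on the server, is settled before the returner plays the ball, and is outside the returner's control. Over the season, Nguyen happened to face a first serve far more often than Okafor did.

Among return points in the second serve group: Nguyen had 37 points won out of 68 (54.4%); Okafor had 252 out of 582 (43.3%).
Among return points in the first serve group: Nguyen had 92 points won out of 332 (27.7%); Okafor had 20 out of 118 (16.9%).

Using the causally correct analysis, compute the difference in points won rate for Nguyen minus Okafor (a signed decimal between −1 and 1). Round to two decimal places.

+0.11

Serve type satisfies the back-door criterion: it is not a descendant of the player, and it blocks the spurious path from player to outcome. Adjusting for it (i.e., using the within-serve type rates) gives the causal effect.
Adjusting over the population distribution of serve type: 0.591·(0.544−0.433) + 0.409·(0.277−0.169) = +0.110.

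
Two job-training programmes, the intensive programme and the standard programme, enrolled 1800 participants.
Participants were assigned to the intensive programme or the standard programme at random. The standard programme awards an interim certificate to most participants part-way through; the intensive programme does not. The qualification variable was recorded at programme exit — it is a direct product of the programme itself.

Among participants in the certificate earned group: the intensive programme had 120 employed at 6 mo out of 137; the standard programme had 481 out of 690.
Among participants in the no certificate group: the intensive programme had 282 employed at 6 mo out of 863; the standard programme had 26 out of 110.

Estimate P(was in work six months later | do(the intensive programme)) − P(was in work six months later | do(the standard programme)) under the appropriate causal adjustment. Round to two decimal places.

-0.23

The qualification attained during the programme-specific comparison favours the intensive programme throughout, but the pooled figures favour the standard programme. The question is whether to condition on qualification attained during the programme.
Qualification attained during the programme here is a post-treatment variable shaped by the programme; conditioning on it would introduce bias rather than remove it. The overall comparison is the causal one.
The causal difference is the pooled difference: 0.402 − 0.634 = -0.232.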